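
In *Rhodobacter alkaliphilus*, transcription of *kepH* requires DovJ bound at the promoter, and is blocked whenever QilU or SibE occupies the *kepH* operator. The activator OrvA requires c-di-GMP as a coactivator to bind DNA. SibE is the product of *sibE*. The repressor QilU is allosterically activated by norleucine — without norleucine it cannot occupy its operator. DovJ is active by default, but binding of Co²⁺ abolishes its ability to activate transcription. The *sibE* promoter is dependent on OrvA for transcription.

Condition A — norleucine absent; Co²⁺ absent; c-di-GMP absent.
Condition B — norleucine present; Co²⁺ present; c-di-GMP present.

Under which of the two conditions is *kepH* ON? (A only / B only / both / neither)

Condition A:
Norleucine is absent, so QilU is inactive.
Co²⁺ is absent, so DovJ is active.
c-di-GMP is absent, so OrvA is inactive.
Required activator OrvA is absent, so *sibE* is not transcribed.
So SibE is not produced.
No repressor is bound and DovJ is active, so *kepH* is transcribed.
→ *kepH* is ON in A.
Condition B:
Norleucine is present, so QilU is active.
Co²⁺ is present, so DovJ is inactive.
c-di-GMP is present, so OrvA is active.
No repressor is bound and OrvA is active, so *sibE* is transcribed.
So SibE is produced and active.
With repressor QilU bound, *kepH* is not transcribed.
→ *kepH* is OFF in B.

A only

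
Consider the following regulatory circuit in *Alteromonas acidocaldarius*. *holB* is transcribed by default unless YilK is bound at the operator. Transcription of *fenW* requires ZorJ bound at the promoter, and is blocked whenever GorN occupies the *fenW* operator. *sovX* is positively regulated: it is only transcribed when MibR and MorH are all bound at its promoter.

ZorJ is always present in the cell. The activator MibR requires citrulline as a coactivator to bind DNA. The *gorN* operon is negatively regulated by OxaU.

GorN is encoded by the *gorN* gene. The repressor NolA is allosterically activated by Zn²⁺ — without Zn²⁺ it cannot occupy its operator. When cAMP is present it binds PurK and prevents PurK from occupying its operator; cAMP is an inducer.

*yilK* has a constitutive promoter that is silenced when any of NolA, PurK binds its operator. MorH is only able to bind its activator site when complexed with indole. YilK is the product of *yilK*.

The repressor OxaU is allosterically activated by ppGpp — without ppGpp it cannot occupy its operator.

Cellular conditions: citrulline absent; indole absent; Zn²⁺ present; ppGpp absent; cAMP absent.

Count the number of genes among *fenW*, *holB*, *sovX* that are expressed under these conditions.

ZorJ is produced constitutively and is active.
ppGpp is absent, so OxaU is inactive.
With no repressor bound, *gorN* is transcribed.
So GorN is produced and active.
With repressor GorN bound, *fenW* is not transcribed.
→ *fenW* is OFF.
Zn²⁺ is present, so NolA is active.
cAMP is absent, so PurK is active.
With repressor NolA bound, *yilK* is not transcribed.
So YilK is not produced.
With no repressor bound, *holB* is transcribed.
→ *holB* is ON.
Citrulline is absent, so MibR is inactive.
Indole is absent, so MorH is inactive.
Required activator MibR is absent, so *sovX* is not transcribed.
→ *sovX* is OFF.
1 of the 3 genes is transcribed.

1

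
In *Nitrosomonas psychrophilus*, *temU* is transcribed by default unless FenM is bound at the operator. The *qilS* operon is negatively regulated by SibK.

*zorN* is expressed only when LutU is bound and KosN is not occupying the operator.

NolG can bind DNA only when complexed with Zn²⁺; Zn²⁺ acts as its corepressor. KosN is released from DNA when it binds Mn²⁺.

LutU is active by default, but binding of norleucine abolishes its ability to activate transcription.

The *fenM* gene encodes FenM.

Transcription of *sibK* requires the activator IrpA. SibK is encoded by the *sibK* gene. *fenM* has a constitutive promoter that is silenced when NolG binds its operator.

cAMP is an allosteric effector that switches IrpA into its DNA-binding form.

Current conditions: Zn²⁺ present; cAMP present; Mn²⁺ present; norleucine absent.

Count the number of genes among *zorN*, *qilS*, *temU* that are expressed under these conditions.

Norleucine is absent, so LutU is active.
Mn²⁺ is present, so KosN is inactive.
No repressor is bound and LutU is active, so *zorN* is transcribed.
→ *zorN* is ON.
cAMP is present, so IrpA is active.
No repressor is bound and IrpA is active, so *sibK* is transcribed.
So SibK is produced and active.
With repressor SibK bound, *qilS* is not transcribed.
→ *qilS* is OFF.
Zn²⁺ is present, so NolG is active.
With repressor NolG bound, *fenM* is not transcribed.
So FenM is not produced.
With no repressor bound, *temU* is transcribed.
→ *temU* is ON.
2 of the 3 genes are transcribed.

2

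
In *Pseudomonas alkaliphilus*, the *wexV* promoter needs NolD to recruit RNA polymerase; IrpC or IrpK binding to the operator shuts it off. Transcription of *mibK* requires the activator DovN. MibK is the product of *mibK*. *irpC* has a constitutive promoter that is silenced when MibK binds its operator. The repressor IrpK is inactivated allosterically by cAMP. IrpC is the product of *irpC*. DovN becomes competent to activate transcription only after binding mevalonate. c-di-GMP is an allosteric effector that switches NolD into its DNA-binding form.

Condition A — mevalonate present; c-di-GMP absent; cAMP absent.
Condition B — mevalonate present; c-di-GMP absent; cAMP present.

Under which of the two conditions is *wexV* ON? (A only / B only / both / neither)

neither

Condition A:
Mevalonate is present, so DovN is active.
No repressor is bound and DovN is active, so *mibK* is transcribed.
So MibK is produced and active.
With repressor MibK bound, *irpC* is not transcribed.
So IrpC is not produced.
c-di-GMP is absent, so NolD is inactive.
cAMP is absent, so IrpK is active.
With repressor IrpK bound, *wexV* is not transcribed.
→ *wexV* is OFF in A.
Condition B:
Mevalonate is present, so DovN is active.
No repressor is bound and DovN is active, so *mibK* is transcribed.
So MibK is produced and active.
With repressor MibK bound, *irpC* is not transcribed.
So IrpC is not produced.
c-di-GMP is absent, so NolD is inactive.
cAMP is present, so IrpK is inactive.
Required activator NolD is absent, so *wexV* is not transcribed.
→ *wexV* is OFF in B.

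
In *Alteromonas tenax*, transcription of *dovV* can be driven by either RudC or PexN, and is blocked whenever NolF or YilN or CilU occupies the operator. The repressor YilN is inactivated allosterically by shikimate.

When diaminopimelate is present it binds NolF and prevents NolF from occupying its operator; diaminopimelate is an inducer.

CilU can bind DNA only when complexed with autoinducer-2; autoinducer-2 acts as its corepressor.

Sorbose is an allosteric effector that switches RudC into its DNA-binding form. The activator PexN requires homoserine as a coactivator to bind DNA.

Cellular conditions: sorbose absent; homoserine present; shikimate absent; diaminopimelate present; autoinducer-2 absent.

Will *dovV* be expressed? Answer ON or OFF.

OFF

Sorbose is absent, so RudC is inactive.
Diaminopimelate is present, so NolF is inactive.
Homoserine is present, so PexN is active.
Shikimate is absent, so YilN is active.
Autoinducer-2 is absent, so CilU is inactive.
With repressor YilN bound, *dovV* is not transcribed.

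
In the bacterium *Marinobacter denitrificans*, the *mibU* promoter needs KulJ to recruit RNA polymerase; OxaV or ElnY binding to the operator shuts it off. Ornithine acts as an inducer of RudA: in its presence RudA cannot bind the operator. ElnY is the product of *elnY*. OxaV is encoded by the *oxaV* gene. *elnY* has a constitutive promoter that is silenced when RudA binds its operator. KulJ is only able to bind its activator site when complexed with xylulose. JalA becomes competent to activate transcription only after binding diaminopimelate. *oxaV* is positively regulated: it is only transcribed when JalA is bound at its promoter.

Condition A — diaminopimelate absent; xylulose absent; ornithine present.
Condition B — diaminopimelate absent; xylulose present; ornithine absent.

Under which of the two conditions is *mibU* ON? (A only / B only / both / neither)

Condition A:
Diaminopimelate is absent, so JalA is inactive.
Required activator JalA is absent, so *oxaV* is not transcribed.
So OxaV is not produced.
Xylulose is absent, so KulJ is inactive.
Ornithine is present, so RudA is inactive.
With no repressor bound, *elnY* is transcribed.
So ElnY is produced and active.
With repressor ElnY bound, *mibU* is not transcribed.
→ *mibU* is OFF in A.
Condition B:
Diaminopimelate is absent, so JalA is inactive.
Required activator JalA is absent, so *oxaV* is not transcribed.
So OxaV is not produced.
Xylulose is present, so KulJ is active.
Ornithine is absent, so RudA is active.
With repressor RudA bound, *elnY* is not transcribed.
So ElnY is not produced.
No repressor is bound and KulJ is active, so *mibU* is transcribed.
→ *mibU* is ON in B.

B only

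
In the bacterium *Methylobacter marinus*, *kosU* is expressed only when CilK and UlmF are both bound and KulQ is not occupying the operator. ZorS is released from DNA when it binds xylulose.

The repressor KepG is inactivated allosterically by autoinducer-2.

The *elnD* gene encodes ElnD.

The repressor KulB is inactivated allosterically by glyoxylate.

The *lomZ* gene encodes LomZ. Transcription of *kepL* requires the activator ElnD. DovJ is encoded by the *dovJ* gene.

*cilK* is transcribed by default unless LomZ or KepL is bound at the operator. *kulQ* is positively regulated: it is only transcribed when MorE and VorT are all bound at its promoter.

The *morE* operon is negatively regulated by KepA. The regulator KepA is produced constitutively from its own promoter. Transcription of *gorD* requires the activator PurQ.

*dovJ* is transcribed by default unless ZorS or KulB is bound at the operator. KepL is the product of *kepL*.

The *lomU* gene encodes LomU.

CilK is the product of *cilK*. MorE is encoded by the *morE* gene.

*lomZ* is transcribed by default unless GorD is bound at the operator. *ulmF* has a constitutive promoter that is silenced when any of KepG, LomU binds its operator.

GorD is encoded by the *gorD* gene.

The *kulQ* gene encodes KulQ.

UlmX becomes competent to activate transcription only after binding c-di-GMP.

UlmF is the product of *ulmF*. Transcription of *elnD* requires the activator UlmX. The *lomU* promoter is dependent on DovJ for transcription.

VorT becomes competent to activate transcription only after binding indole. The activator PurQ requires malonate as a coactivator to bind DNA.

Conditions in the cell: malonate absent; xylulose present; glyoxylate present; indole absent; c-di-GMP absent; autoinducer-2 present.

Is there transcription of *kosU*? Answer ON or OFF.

Malonate is absent, so PurQ is inactive.
Required activator PurQ is absent, so *gorD* is not transcribed.
So GorD is not produced.
With no repressor bound, *lomZ* is transcribed.
So LomZ is produced and active.
c-di-GMP is absent, so UlmX is inactive.
Required activator UlmX is absent, so *elnD* is not transcribed.
So ElnD is not produced.
Required activator ElnD is absent, so *kepL* is not transcribed.
So KepL is not produced.
With repressor LomZ bound, *cilK* is not transcribed.
So CilK is not produced.
Autoinducer-2 is present, so KepG is inactive.
Xylulose is present, so ZorS is inactive.
Glyoxylate is present, so KulB is inactive.
With no repressor bound, *dovJ* is transcribed.
So DovJ is produced and active.
No repressor is bound and DovJ is active, so *lomU* is transcribed.
So LomU is produced and active.
With repressor LomU bound, *ulmF* is not transcribed.
So UlmF is not produced.
KepA is produced constitutively and is active.
With repressor KepA bound, *morE* is not transcribed.
So MorE is not produced.
Indole is absent, so VorT is inactive.
Required activator MorE is absent, so *kulQ* is not transcribed.
So KulQ is not produced.
Required activator CilK is absent, so *kosU* is not transcribed.

OFF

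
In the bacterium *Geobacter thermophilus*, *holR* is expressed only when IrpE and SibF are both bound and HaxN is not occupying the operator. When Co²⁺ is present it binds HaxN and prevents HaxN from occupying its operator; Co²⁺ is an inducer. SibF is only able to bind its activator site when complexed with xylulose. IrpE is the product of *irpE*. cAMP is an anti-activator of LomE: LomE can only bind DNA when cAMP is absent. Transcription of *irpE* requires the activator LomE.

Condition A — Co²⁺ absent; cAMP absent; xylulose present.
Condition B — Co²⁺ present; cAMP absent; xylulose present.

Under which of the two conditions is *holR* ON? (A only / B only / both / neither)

B only

Condition A:
Co²⁺ is absent, so HaxN is active.
cAMP is absent, so LomE is active.
No repressor is bound and LomE is active, so *irpE* is transcribed.
So IrpE is produced and active.
Xylulose is present, so SibF is active.
With repressor HaxN bound, *holR* is not transcribed.
→ *holR* is OFF in A.
Condition B:
Co²⁺ is present, so HaxN is inactive.
cAMP is absent, so LomE is active.
No repressor is bound and LomE is active, so *irpE* is transcribed.
So IrpE is produced and active.
Xylulose is present, so SibF is active.
No repressor is bound and IrpE and SibF are active, so *holR* is transcribed.
→ *holR* is ON in B.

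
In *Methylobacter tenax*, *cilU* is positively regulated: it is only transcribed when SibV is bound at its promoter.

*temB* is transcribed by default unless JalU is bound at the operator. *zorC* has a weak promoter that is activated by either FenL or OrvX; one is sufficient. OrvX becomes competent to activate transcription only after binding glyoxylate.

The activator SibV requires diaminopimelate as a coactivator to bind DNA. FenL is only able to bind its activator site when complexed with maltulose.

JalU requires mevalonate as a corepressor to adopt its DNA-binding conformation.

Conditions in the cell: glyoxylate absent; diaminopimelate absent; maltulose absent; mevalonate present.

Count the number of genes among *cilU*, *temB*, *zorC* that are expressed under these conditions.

0

Diaminopimelate is absent, so SibV is inactive.
Required activator SibV is absent, so *cilU* is not transcribed.
→ *cilU* is OFF.
Mevalonate is present, so JalU is active.
With repressor JalU bound, *temB* is not transcribed.
→ *temB* is OFF.
Maltulose is absent, so FenL is inactive.
Glyoxylate is absent, so OrvX is inactive.
No activator is available at the *zorC* promoter, so *zorC* is not transcribed.
→ *zorC* is OFF.
0 of the 3 genes are transcribed.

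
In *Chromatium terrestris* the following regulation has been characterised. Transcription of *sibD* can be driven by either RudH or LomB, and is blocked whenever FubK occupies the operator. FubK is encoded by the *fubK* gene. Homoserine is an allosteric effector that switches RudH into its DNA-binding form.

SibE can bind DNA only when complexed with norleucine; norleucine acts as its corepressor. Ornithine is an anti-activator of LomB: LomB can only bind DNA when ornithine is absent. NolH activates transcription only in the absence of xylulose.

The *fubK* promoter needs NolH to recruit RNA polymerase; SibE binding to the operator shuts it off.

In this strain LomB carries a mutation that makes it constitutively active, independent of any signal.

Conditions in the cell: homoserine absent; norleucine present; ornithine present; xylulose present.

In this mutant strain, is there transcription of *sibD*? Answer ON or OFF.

ON

Homoserine is absent, so RudH is inactive.
LomB is constitutively active in this strain.
Norleucine is present, so SibE is active.
Xylulose is present, so NolH is inactive.
With repressor SibE bound, *fubK* is not transcribed.
So FubK is not produced.
Activator LomB is present, so *sibD* is transcribed.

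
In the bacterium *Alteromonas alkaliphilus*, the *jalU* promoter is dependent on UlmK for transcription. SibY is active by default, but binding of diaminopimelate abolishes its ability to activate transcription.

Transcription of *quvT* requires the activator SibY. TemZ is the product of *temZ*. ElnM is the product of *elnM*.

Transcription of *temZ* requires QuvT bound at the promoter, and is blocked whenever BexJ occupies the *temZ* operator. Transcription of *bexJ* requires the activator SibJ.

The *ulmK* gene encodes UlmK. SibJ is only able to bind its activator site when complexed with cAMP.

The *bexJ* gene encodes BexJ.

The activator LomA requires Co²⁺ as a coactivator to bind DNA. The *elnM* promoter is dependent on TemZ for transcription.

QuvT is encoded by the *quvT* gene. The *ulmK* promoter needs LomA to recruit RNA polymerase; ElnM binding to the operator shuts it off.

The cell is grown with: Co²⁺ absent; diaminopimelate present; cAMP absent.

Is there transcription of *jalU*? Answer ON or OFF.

Diaminopimelate is present, so SibY is inactive.
Required activator SibY is absent, so *quvT* is not transcribed.
So QuvT is not produced.
cAMP is absent, so SibJ is inactive.
Required activator SibJ is absent, so *bexJ* is not transcribed.
So BexJ is not produced.
Required activator QuvT is absent, so *temZ* is not transcribed.
So TemZ is not produced.
Required activator TemZ is absent, so *elnM* is not transcribed.
So ElnM is not produced.
Co²⁺ is absent, so LomA is inactive.
Required activator LomA is absent, so *ulmK* is not transcribed.
So UlmK is not produced.
Required activator UlmK is absent, so *jalU* is not transcribed.

OFF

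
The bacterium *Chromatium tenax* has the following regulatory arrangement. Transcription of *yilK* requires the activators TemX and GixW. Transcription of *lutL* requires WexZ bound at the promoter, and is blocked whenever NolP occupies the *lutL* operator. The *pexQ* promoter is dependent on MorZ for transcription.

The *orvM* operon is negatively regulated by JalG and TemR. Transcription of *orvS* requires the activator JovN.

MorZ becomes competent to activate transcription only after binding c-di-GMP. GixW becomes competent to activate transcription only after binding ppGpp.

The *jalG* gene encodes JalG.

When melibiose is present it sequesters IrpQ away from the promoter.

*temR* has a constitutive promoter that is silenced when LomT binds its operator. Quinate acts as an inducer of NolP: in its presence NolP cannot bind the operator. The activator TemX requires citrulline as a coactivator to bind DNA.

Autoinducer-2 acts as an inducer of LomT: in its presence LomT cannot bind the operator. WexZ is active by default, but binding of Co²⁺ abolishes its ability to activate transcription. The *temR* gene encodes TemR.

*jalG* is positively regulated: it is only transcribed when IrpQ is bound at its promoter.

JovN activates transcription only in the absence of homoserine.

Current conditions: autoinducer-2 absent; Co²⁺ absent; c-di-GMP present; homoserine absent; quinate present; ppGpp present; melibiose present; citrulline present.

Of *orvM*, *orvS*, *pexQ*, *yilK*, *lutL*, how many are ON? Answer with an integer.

Melibiose is present, so IrpQ is inactive.
Required activator IrpQ is absent, so *jalG* is not transcribed.
So JalG is not produced.
Autoinducer-2 is absent, so LomT is active.
With repressor LomT bound, *temR* is not transcribed.
So TemR is not produced.
With no repressor bound, *orvM* is transcribed.
→ *orvM* is ON.
Homoserine is absent, so JovN is active.
No repressor is bound and JovN is active, so *orvS* is transcribed.
→ *orvS* is ON.
c-di-GMP is present, so MorZ is active.
No repressor is bound and MorZ is active, so *pexQ* is transcribed.
→ *pexQ* is ON.
Citrulline is present, so TemX is active.
ppGpp is present, so GixW is active.
No repressor is bound and TemX and GixW are active, so *yilK* is transcribed.
→ *yilK* is ON.
Co²⁺ is absent, so WexZ is active.
Quinate is present, so NolP is inactive.
No repressor is bound and WexZ is active, so *lutL* is transcribed.
→ *lutL* is ON.
5 of the 5 genes are transcribed.

5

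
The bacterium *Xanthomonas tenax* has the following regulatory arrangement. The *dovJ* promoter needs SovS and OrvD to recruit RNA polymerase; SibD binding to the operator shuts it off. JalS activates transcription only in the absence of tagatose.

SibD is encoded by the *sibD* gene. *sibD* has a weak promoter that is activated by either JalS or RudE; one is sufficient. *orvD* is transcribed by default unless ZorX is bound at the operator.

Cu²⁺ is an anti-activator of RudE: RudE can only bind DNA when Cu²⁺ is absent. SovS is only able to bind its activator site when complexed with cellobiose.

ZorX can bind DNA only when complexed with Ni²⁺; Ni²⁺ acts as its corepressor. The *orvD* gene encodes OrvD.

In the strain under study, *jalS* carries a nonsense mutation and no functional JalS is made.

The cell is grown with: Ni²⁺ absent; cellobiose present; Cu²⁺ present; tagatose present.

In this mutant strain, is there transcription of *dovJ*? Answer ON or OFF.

JalS is non-functional in this strain, so it has no effect.
Cu²⁺ is present, so RudE is inactive.
No activator is available at the *sibD* promoter, so *sibD* is not transcribed.
So SibD is not produced.
Cellobiose is present, so SovS is active.
Ni²⁺ is absent, so ZorX is inactive.
With no repressor bound, *orvD* is transcribed.
So OrvD is produced and active.
No repressor is bound and SovS and OrvD are active, so *dovJ* is transcribed.

ON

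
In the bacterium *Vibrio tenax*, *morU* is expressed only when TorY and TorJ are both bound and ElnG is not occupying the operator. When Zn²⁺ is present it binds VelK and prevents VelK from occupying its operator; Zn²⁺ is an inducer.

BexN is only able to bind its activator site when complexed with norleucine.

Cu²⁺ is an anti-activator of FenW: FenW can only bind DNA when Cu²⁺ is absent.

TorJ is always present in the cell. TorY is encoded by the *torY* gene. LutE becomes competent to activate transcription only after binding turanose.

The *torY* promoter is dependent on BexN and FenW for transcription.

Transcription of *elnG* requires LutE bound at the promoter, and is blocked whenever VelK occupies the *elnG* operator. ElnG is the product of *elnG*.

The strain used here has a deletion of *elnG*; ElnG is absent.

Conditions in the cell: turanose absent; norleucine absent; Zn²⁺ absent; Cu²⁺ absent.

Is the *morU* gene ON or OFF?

Norleucine is absent, so BexN is inactive.
Cu²⁺ is absent, so FenW is active.
Required activator BexN is absent, so *torY* is not transcribed.
So TorY is not produced.
TorJ is produced constitutively and is active.
ElnG is non-functional in this strain, so it has no effect.
Required activator TorY is absent, so *morU* is not transcribed.

OFF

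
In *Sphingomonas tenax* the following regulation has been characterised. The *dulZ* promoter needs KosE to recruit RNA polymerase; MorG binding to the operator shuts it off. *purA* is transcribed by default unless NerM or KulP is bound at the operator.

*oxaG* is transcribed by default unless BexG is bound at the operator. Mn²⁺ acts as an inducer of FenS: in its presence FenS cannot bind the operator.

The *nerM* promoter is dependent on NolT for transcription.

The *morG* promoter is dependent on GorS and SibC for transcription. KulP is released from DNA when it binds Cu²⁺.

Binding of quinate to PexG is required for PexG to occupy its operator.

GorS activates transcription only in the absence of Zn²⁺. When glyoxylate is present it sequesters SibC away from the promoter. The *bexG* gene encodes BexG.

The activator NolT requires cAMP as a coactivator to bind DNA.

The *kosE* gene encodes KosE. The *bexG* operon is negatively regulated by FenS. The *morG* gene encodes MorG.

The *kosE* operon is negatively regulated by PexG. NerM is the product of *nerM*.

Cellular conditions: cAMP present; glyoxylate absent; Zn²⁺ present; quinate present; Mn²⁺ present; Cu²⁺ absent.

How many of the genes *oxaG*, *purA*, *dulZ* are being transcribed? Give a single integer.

Mn²⁺ is present, so FenS is inactive.
With no repressor bound, *bexG* is transcribed.
So BexG is produced and active.
With repressor BexG bound, *oxaG* is not transcribed.
→ *oxaG* is OFF.
cAMP is present, so NolT is active.
No repressor is bound and NolT is active, so *nerM* is transcribed.
So NerM is produced and active.
Cu²⁺ is absent, so KulP is active.
With repressor NerM bound, *purA* is not transcribed.
→ *purA* is OFF.
Zn²⁺ is present, so GorS is inactive.
Glyoxylate is absent, so SibC is active.
Required activator GorS is absent, so *morG* is not transcribed.
So MorG is not produced.
Quinate is present, so PexG is active.
With repressor PexG bound, *kosE* is not transcribed.
So KosE is not produced.
Required activator KosE is absent, so *dulZ* is not transcribed.
→ *dulZ* is OFF.
0 of the 3 genes are transcribed.

0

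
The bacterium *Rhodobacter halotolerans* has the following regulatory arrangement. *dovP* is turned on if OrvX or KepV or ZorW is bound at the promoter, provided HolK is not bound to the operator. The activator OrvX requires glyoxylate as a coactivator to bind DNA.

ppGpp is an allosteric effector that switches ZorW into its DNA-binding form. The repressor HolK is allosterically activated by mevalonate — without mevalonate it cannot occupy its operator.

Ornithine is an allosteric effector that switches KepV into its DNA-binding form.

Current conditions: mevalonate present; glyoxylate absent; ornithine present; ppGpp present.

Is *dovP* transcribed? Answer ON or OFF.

Mevalonate is present, so HolK is active.
Glyoxylate is absent, so OrvX is inactive.
Ornithine is present, so KepV is active.
ppGpp is present, so ZorW is active.
With repressor HolK bound, *dovP* is not transcribed.

OFF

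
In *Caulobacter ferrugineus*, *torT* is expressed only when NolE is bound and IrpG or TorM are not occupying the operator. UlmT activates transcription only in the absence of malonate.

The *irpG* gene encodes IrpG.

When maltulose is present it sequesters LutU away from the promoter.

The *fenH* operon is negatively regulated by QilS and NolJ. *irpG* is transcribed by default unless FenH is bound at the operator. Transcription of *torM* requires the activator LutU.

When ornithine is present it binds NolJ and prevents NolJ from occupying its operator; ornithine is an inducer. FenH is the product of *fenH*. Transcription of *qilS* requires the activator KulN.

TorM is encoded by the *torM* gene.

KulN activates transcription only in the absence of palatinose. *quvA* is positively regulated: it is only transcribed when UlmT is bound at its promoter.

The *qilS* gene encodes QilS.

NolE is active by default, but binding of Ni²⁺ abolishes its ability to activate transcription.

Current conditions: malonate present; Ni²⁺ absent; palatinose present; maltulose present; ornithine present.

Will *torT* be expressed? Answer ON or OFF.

Palatinose is present, so KulN is inactive.
Required activator KulN is absent, so *qilS* is not transcribed.
So QilS is not produced.
Ornithine is present, so NolJ is inactive.
With no repressor bound, *fenH* is transcribed.
So FenH is produced and active.
With repressor FenH bound, *irpG* is not transcribed.
So IrpG is not produced.
Ni²⁺ is absent, so NolE is active.
Maltulose is present, so LutU is inactive.
Required activator LutU is absent, so *torM* is not transcribed.
So TorM is not produced.
No repressor is bound and NolE is active, so *torT* is transcribed.

ON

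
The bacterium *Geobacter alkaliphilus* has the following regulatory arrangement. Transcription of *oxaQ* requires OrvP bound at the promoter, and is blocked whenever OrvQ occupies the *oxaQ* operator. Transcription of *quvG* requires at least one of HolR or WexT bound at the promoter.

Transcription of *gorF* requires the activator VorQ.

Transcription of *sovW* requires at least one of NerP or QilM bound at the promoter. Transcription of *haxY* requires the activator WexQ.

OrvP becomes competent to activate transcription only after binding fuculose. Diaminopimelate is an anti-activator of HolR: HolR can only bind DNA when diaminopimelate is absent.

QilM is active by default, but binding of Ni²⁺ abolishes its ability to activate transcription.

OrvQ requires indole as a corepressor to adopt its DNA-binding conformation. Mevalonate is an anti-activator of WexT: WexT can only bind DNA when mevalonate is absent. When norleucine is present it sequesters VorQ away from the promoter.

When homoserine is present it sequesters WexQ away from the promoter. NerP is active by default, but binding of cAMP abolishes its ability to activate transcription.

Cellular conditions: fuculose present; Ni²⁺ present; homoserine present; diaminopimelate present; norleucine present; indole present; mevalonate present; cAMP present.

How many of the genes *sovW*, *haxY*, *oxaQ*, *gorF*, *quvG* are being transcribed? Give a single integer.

cAMP is present, so NerP is inactive.
Ni²⁺ is present, so QilM is inactive.
No activator is available at the *sovW* promoter, so *sovW* is not transcribed.
→ *sovW* is OFF.
Homoserine is present, so WexQ is inactive.
Required activator WexQ is absent, so *haxY* is not transcribed.
→ *haxY* is OFF.
Indole is present, so OrvQ is active.
Fuculose is present, so OrvP is active.
With repressor OrvQ bound, *oxaQ* is not transcribed.
→ *oxaQ* is OFF.
Norleucine is present, so VorQ is inactive.
Required activator VorQ is absent, so *gorF* is not transcribed.
→ *gorF* is OFF.
Diaminopimelate is present, so HolR is inactive.
Mevalonate is present, so WexT is inactive.
No activator is available at the *quvG* promoter, so *quvG* is not transcribed.
→ *quvG* is OFF.
0 of the 5 genes are transcribed.

0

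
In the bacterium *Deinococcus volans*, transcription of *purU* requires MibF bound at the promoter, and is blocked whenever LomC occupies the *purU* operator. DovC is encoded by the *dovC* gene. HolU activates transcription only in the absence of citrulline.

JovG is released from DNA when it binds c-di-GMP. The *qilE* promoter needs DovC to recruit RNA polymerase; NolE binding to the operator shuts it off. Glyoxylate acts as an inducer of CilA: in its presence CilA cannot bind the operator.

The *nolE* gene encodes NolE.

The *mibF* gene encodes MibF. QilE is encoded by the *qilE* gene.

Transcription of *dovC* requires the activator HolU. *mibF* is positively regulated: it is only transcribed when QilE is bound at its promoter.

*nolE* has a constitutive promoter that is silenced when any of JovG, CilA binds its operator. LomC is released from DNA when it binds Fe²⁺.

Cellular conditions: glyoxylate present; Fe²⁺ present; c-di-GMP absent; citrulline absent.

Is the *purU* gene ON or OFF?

Citrulline is absent, so HolU is active.
No repressor is bound and HolU is active, so *dovC* is transcribed.
So DovC is produced and active.
c-di-GMP is absent, so JovG is active.
Glyoxylate is present, so CilA is inactive.
With repressor JovG bound, *nolE* is not transcribed.
So NolE is not produced.
No repressor is bound and DovC is active, so *qilE* is transcribed.
So QilE is produced and active.
No repressor is bound and QilE is active, so *mibF* is transcribed.
So MibF is produced and active.
Fe²⁺ is present, so LomC is inactive.
No repressor is bound and MibF is active, so *purU* is transcribed.

ON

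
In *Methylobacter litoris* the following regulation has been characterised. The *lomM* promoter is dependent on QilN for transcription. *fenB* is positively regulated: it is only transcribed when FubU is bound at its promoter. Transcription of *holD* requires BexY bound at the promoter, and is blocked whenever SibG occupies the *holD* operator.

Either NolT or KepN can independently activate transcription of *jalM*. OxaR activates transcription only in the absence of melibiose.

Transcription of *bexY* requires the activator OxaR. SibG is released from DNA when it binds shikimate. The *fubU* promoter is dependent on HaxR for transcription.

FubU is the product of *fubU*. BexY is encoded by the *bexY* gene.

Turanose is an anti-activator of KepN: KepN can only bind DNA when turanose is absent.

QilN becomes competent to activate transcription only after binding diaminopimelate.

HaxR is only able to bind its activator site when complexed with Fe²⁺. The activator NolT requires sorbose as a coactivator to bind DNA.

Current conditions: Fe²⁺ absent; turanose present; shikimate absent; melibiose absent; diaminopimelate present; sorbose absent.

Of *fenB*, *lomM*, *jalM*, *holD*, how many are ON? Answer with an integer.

Fe²⁺ is absent, so HaxR is inactive.
Required activator HaxR is absent, so *fubU* is not transcribed.
So FubU is not produced.
Required activator FubU is absent, so *fenB* is not transcribed.
→ *fenB* is OFF.
Diaminopimelate is present, so QilN is active.
No repressor is bound and QilN is active, so *lomM* is transcribed.
→ *lomM* is ON.
Sorbose is absent, so NolT is inactive.
Turanose is present, so KepN is inactive.
No activator is available at the *jalM* promoter, so *jalM* is not transcribed.
→ *jalM* is OFF.
Melibiose is absent, so OxaR is active.
No repressor is bound and OxaR is active, so *bexY* is transcribed.
So BexY is produced and active.
Shikimate is absent, so SibG is active.
With repressor SibG bound, *holD* is not transcribed.
→ *holD* is OFF.
1 of the 4 genes is transcribed.

1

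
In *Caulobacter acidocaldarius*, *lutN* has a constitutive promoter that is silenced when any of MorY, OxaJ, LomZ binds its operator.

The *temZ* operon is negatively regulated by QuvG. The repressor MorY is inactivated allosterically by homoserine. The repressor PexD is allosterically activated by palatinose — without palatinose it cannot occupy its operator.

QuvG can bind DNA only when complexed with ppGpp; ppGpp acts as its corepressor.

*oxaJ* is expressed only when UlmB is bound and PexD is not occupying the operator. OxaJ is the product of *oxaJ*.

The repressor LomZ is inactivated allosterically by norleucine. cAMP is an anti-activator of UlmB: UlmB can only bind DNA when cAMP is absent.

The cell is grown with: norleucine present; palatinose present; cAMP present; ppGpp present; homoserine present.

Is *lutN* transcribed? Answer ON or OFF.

Homoserine is present, so MorY is inactive.
cAMP is present, so UlmB is inactive.
Palatinose is present, so PexD is active.
With repressor PexD bound, *oxaJ* is not transcribed.
So OxaJ is not produced.
Norleucine is present, so LomZ is inactive.
With no repressor bound, *lutN* is transcribed.

ON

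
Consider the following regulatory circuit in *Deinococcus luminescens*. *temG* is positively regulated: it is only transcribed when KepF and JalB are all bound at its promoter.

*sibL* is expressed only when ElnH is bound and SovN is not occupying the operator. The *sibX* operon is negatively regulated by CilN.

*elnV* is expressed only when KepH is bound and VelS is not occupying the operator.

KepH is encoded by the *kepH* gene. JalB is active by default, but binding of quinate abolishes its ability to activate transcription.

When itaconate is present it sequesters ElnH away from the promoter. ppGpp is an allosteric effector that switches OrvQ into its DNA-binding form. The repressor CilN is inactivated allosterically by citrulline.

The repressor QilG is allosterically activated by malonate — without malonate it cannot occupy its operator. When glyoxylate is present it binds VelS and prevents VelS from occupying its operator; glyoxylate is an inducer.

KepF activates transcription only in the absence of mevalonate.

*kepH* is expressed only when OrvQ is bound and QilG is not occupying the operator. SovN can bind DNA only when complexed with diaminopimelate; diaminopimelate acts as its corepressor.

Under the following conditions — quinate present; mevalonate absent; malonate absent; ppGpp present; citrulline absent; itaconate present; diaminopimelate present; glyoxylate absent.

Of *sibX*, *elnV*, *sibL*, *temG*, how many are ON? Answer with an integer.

Citrulline is absent, so CilN is active.
With repressor CilN bound, *sibX* is not transcribed.
→ *sibX* is OFF.
ppGpp is present, so OrvQ is active.
Malonate is absent, so QilG is inactive.
No repressor is bound and OrvQ is active, so *kepH* is transcribed.
So KepH is produced and active.
Glyoxylate is absent, so VelS is active.
With repressor VelS bound, *elnV* is not transcribed.
→ *elnV* is OFF.
Itaconate is present, so ElnH is inactive.
Diaminopimelate is present, so SovN is active.
With repressor SovN bound, *sibL* is not transcribed.
→ *sibL* is OFF.
Mevalonate is absent, so KepF is active.
Quinate is present, so JalB is inactive.
Required activator JalB is absent, so *temG* is not transcribed.
→ *temG* is OFF.
0 of the 4 genes are transcribed.

0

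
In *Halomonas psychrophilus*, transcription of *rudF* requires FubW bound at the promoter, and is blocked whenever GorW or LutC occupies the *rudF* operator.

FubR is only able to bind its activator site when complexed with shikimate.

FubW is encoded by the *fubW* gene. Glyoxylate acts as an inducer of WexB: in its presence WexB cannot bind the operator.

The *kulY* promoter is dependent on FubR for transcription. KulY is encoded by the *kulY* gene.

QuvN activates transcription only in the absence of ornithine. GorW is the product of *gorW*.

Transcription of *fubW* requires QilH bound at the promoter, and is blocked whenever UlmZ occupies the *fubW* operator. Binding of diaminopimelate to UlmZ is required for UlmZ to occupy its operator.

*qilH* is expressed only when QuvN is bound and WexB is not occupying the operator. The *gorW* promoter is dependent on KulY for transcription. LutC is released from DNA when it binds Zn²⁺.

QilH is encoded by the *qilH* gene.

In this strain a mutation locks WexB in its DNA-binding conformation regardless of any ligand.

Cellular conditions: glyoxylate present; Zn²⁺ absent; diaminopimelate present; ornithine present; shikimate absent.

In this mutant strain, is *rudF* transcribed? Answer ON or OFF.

Ornithine is present, so QuvN is inactive.
WexB is constitutively active in this strain.
With repressor WexB bound, *qilH* is not transcribed.
So QilH is not produced.
Diaminopimelate is present, so UlmZ is active.
With repressor UlmZ bound, *fubW* is not transcribed.
So FubW is not produced.
Shikimate is absent, so FubR is inactive.
Required activator FubR is absent, so *kulY* is not transcribed.
So KulY is not produced.
Required activator KulY is absent, so *gorW* is not transcribed.
So GorW is not produced.
Zn²⁺ is absent, so LutC is active.
With repressor LutC bound, *rudF* is not transcribed.

OFF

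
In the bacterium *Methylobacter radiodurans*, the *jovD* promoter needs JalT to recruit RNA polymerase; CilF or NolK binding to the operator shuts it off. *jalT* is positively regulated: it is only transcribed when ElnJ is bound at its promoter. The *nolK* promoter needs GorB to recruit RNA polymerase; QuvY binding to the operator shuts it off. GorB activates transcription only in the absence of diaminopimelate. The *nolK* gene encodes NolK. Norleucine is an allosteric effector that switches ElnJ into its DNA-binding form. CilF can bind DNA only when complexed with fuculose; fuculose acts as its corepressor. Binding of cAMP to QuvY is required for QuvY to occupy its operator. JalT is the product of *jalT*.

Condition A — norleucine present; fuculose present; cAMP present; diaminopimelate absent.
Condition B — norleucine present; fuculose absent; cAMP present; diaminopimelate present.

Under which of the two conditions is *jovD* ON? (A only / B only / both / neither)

Condition A:
Norleucine is present, so ElnJ is active.
No repressor is bound and ElnJ is active, so *jalT* is transcribed.
So JalT is produced and active.
Fuculose is present, so CilF is active.
cAMP is present, so QuvY is active.
Diaminopimelate is absent, so GorB is active.
With repressor QuvY bound, *nolK* is not transcribed.
So NolK is not produced.
With repressor CilF bound, *jovD* is not transcribed.
→ *jovD* is OFF in A.
Condition B:
Norleucine is present, so ElnJ is active.
No repressor is bound and ElnJ is active, so *jalT* is transcribed.
So JalT is produced and active.
Fuculose is absent, so CilF is inactive.
cAMP is present, so QuvY is active.
Diaminopimelate is present, so GorB is inactive.
With repressor QuvY bound, *nolK* is not transcribed.
So NolK is not produced.
No repressor is bound and JalT is active, so *jovD* is transcribed.
→ *jovD* is ON in B.

B only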